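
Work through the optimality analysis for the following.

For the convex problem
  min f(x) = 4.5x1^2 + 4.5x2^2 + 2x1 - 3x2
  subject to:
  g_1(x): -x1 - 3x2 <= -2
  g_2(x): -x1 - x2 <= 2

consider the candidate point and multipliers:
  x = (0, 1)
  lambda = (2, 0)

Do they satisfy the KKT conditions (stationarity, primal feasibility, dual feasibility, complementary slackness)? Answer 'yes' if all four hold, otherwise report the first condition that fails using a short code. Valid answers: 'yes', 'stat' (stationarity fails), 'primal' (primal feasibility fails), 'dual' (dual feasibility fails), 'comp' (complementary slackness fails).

Gradient of f: grad f(x) = Q x + c = (2, 6)
Constraint values g_i(x) = a_i^T x - b_i:
  g_1((0, 1)) = -1
  g_2((0, 1)) = -3
Stationarity residual: grad f(x) + sum_i lambda_i a_i = (0, 0)
  -> stationarity OK
Primal feasibility (all g_i <= 0): OK
Dual feasibility (all lambda_i >= 0): OK
Complementary slackness (lambda_i * g_i(x) = 0 for all i): FAILS

Verdict: the first failing condition is complementary_slackness -> comp.

comp


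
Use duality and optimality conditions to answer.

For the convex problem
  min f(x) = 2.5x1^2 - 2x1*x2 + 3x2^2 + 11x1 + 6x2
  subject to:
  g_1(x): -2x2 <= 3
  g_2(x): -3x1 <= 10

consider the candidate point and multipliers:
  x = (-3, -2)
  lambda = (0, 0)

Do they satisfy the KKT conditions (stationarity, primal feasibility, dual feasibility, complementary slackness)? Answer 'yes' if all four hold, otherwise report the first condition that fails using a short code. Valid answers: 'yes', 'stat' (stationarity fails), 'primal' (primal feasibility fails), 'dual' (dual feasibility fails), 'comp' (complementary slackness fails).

Gradient of f: grad f(x) = Q x + c = (0, 0)
Constraint values g_i(x) = a_i^T x - b_i:
  g_1((-3, -2)) = 1
  g_2((-3, -2)) = -1
Stationarity residual: grad f(x) + sum_i lambda_i a_i = (0, 0)
  -> stationarity OK
Primal feasibility (all g_i <= 0): FAILS
Dual feasibility (all lambda_i >= 0): OK
Complementary slackness (lambda_i * g_i(x) = 0 for all i): OK

Verdict: the first failing condition is primal_feasibility -> primal.

primal


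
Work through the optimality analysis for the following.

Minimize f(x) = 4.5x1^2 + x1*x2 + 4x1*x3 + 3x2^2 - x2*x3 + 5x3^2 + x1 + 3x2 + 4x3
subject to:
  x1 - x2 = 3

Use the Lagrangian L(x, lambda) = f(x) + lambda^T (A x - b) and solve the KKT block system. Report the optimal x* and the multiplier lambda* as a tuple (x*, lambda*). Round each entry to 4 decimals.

Form the Lagrangian:
  L(x, lambda) = (1/2) x^T Q x + c^T x + lambda^T (A x - b)
Stationarity (grad_x L = 0): Q x + c + A^T lambda = 0.
Primal feasibility: A x = b.

This gives the KKT block system:
  [ Q   A^T ] [ x     ]   [-c ]
  [ A    0  ] [ lambda ] = [ b ]

Solving the linear system:
  x*      = (1.1863, -1.8137, -1.0559)
  lambda* = (-5.6398)
  f(x*)   = 4.2205

x* = (1.1863, -1.8137, -1.0559), lambda* = (-5.6398)


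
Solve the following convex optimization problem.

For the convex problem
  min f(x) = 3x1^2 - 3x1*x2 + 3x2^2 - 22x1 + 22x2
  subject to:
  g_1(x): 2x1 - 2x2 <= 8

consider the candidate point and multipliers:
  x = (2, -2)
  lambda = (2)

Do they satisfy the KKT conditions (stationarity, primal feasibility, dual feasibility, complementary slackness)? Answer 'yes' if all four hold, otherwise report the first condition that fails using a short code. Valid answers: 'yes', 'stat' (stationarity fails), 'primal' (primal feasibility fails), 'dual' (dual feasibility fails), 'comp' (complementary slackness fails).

Gradient of f: grad f(x) = Q x + c = (-4, 4)
Constraint values g_i(x) = a_i^T x - b_i:
  g_1((2, -2)) = 0
Stationarity residual: grad f(x) + sum_i lambda_i a_i = (0, 0)
  -> stationarity OK
Primal feasibility (all g_i <= 0): OK
Dual feasibility (all lambda_i >= 0): OK
Complementary slackness (lambda_i * g_i(x) = 0 for all i): OK

Verdict: yes, KKT holds.

yes


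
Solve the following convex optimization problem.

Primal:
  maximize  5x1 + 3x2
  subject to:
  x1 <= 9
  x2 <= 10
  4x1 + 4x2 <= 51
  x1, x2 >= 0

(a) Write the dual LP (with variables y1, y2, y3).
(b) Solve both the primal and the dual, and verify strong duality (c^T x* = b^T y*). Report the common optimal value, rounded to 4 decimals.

The standard primal-dual pair for 'max c^T x s.t. A x <= b, x >= 0' is:
  Dual:  min b^T y  s.t.  A^T y >= c,  y >= 0.

So the dual LP is:
  minimize  9y1 + 10y2 + 51y3
  subject to:
    y1 + 4y3 >= 5
    y2 + 4y3 >= 3
    y1, y2, y3 >= 0

Solving the primal: x* = (9, 3.75).
  primal value c^T x* = 56.25.
Solving the dual: y* = (2, 0, 0.75).
  dual value b^T y* = 56.25.
Strong duality: c^T x* = b^T y*. Confirmed.

56.25


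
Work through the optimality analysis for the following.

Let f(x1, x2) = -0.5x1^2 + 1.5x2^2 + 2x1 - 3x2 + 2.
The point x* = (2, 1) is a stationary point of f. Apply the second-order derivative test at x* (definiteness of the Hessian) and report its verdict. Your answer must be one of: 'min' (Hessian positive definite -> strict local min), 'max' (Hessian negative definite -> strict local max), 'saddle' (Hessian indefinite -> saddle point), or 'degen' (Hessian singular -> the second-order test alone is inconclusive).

Compute the Hessian H = grad^2 f:
  H = [[-1, 0], [0, 3]]
Verify stationarity: grad f(x*) = H x* + g = (0, 0).
Eigenvalues of H: -1, 3.
Eigenvalues have mixed signs, so H is indefinite -> x* is a saddle point.

saddle


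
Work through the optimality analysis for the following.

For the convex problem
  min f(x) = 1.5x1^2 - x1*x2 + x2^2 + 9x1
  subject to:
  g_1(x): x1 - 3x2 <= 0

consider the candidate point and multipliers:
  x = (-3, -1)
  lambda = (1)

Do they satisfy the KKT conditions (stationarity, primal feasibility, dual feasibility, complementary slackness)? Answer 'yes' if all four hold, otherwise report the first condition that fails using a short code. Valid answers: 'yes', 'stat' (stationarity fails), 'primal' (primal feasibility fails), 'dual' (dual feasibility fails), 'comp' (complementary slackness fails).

Gradient of f: grad f(x) = Q x + c = (1, 1)
Constraint values g_i(x) = a_i^T x - b_i:
  g_1((-3, -1)) = 0
Stationarity residual: grad f(x) + sum_i lambda_i a_i = (2, -2)
  -> stationarity FAILS
Primal feasibility (all g_i <= 0): OK
Dual feasibility (all lambda_i >= 0): OK
Complementary slackness (lambda_i * g_i(x) = 0 for all i): OK

Verdict: the first failing condition is stationarity -> stat.

stat


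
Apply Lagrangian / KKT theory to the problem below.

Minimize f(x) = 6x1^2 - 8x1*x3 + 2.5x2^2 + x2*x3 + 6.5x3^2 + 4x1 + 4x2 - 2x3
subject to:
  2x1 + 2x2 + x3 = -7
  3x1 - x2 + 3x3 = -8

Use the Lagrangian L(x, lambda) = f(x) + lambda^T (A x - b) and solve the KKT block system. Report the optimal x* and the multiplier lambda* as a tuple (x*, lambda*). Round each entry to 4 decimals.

Form the Lagrangian:
  L(x, lambda) = (1/2) x^T Q x + c^T x + lambda^T (A x - b)
Stationarity (grad_x L = 0): Q x + c + A^T lambda = 0.
Primal feasibility: A x = b.

This gives the KKT block system:
  [ Q   A^T ] [ x     ]   [-c ]
  [ A    0  ] [ lambda ] = [ b ]

Solving the linear system:
  x*      = (-1.7733, -1.0971, -1.259)
  lambda* = (1.9303, 1.1158)
  f(x*)   = 6.7372

x* = (-1.7733, -1.0971, -1.259), lambda* = (1.9303, 1.1158)


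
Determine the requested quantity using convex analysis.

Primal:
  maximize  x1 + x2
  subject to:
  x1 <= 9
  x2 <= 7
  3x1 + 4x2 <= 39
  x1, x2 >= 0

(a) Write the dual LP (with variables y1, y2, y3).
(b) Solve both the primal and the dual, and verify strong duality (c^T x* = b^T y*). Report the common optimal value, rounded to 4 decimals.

The standard primal-dual pair for 'max c^T x s.t. A x <= b, x >= 0' is:
  Dual:  min b^T y  s.t.  A^T y >= c,  y >= 0.

So the dual LP is:
  minimize  9y1 + 7y2 + 39y3
  subject to:
    y1 + 3y3 >= 1
    y2 + 4y3 >= 1
    y1, y2, y3 >= 0

Solving the primal: x* = (9, 3).
  primal value c^T x* = 12.
Solving the dual: y* = (0.25, 0, 0.25).
  dual value b^T y* = 12.
Strong duality: c^T x* = b^T y*. Confirmed.

12


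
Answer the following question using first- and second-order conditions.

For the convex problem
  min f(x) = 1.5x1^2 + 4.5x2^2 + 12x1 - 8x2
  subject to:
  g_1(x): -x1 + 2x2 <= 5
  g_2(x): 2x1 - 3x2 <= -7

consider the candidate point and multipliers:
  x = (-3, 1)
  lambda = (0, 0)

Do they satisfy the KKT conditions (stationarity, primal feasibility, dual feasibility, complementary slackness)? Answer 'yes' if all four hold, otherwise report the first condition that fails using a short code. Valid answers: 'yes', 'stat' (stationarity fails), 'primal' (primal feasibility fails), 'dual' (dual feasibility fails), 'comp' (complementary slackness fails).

Gradient of f: grad f(x) = Q x + c = (3, 1)
Constraint values g_i(x) = a_i^T x - b_i:
  g_1((-3, 1)) = 0
  g_2((-3, 1)) = -2
Stationarity residual: grad f(x) + sum_i lambda_i a_i = (3, 1)
  -> stationarity FAILS
Primal feasibility (all g_i <= 0): OK
Dual feasibility (all lambda_i >= 0): OK
Complementary slackness (lambda_i * g_i(x) = 0 for all i): OK

Verdict: the first failing condition is stationarity -> stat.

stat


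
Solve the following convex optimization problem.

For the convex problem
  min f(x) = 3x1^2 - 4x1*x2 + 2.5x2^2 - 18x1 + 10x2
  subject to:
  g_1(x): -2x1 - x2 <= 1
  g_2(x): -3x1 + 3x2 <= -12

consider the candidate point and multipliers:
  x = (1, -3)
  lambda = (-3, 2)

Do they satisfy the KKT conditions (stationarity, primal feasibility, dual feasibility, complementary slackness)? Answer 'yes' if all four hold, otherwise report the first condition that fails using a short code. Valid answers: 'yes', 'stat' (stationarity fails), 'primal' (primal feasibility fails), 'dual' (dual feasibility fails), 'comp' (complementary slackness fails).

Gradient of f: grad f(x) = Q x + c = (0, -9)
Constraint values g_i(x) = a_i^T x - b_i:
  g_1((1, -3)) = 0
  g_2((1, -3)) = 0
Stationarity residual: grad f(x) + sum_i lambda_i a_i = (0, 0)
  -> stationarity OK
Primal feasibility (all g_i <= 0): OK
Dual feasibility (all lambda_i >= 0): FAILS
Complementary slackness (lambda_i * g_i(x) = 0 for all i): OK

Verdict: the first failing condition is dual_feasibility -> dual.

dual


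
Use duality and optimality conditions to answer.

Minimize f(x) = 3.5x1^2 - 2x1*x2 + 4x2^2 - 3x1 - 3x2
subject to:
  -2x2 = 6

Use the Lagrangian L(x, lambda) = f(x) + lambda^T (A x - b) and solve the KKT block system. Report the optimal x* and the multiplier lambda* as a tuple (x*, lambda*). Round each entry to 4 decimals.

Form the Lagrangian:
  L(x, lambda) = (1/2) x^T Q x + c^T x + lambda^T (A x - b)
Stationarity (grad_x L = 0): Q x + c + A^T lambda = 0.
Primal feasibility: A x = b.

This gives the KKT block system:
  [ Q   A^T ] [ x     ]   [-c ]
  [ A    0  ] [ lambda ] = [ b ]

Solving the linear system:
  x*      = (-0.4286, -3)
  lambda* = (-13.0714)
  f(x*)   = 44.3571

x* = (-0.4286, -3), lambda* = (-13.0714)


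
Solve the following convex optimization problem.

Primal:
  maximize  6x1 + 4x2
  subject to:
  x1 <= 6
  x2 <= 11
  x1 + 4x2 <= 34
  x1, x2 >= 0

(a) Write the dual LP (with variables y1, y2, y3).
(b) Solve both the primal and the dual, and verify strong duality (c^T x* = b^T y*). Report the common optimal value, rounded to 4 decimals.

The standard primal-dual pair for 'max c^T x s.t. A x <= b, x >= 0' is:
  Dual:  min b^T y  s.t.  A^T y >= c,  y >= 0.

So the dual LP is:
  minimize  6y1 + 11y2 + 34y3
  subject to:
    y1 + y3 >= 6
    y2 + 4y3 >= 4
    y1, y2, y3 >= 0

Solving the primal: x* = (6, 7).
  primal value c^T x* = 64.
Solving the dual: y* = (5, 0, 1).
  dual value b^T y* = 64.
Strong duality: c^T x* = b^T y*. Confirmed.

64


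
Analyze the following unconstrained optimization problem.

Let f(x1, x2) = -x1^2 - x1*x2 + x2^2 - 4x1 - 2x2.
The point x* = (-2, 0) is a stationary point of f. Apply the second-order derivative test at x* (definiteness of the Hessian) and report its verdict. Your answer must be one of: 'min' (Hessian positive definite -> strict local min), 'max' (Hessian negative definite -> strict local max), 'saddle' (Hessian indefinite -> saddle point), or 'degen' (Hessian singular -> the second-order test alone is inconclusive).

Compute the Hessian H = grad^2 f:
  H = [[-2, -1], [-1, 2]]
Verify stationarity: grad f(x*) = H x* + g = (0, 0).
Eigenvalues of H: -2.2361, 2.2361.
Eigenvalues have mixed signs, so H is indefinite -> x* is a saddle point.

saddle


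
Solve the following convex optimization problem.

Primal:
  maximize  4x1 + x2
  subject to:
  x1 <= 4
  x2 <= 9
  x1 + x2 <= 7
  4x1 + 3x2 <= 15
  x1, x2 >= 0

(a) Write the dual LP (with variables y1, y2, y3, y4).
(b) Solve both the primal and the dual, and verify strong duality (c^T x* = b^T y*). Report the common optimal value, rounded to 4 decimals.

The standard primal-dual pair for 'max c^T x s.t. A x <= b, x >= 0' is:
  Dual:  min b^T y  s.t.  A^T y >= c,  y >= 0.

So the dual LP is:
  minimize  4y1 + 9y2 + 7y3 + 15y4
  subject to:
    y1 + y3 + 4y4 >= 4
    y2 + y3 + 3y4 >= 1
    y1, y2, y3, y4 >= 0

Solving the primal: x* = (3.75, 0).
  primal value c^T x* = 15.
Solving the dual: y* = (0, 0, 0, 1).
  dual value b^T y* = 15.
Strong duality: c^T x* = b^T y*. Confirmed.

15


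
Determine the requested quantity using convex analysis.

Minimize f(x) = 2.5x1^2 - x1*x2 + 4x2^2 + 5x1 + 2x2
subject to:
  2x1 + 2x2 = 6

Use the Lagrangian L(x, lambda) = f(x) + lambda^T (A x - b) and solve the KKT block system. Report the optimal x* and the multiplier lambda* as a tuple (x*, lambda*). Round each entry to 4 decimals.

Form the Lagrangian:
  L(x, lambda) = (1/2) x^T Q x + c^T x + lambda^T (A x - b)
Stationarity (grad_x L = 0): Q x + c + A^T lambda = 0.
Primal feasibility: A x = b.

This gives the KKT block system:
  [ Q   A^T ] [ x     ]   [-c ]
  [ A    0  ] [ lambda ] = [ b ]

Solving the linear system:
  x*      = (1.6, 1.4)
  lambda* = (-5.8)
  f(x*)   = 22.8

x* = (1.6, 1.4), lambda* = (-5.8)


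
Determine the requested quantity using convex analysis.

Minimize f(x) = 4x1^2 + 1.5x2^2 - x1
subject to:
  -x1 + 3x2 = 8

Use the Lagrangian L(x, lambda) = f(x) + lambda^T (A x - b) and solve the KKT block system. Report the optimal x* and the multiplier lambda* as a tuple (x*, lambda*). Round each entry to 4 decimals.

Form the Lagrangian:
  L(x, lambda) = (1/2) x^T Q x + c^T x + lambda^T (A x - b)
Stationarity (grad_x L = 0): Q x + c + A^T lambda = 0.
Primal feasibility: A x = b.

This gives the KKT block system:
  [ Q   A^T ] [ x     ]   [-c ]
  [ A    0  ] [ lambda ] = [ b ]

Solving the linear system:
  x*      = (-0.2, 2.6)
  lambda* = (-2.6)
  f(x*)   = 10.5

x* = (-0.2, 2.6), lambda* = (-2.6)


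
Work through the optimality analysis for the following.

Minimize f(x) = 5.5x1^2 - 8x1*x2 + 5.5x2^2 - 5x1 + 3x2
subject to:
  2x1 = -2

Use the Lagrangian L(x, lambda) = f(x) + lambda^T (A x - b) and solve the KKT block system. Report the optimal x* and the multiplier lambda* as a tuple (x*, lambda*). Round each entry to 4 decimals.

Form the Lagrangian:
  L(x, lambda) = (1/2) x^T Q x + c^T x + lambda^T (A x - b)
Stationarity (grad_x L = 0): Q x + c + A^T lambda = 0.
Primal feasibility: A x = b.

This gives the KKT block system:
  [ Q   A^T ] [ x     ]   [-c ]
  [ A    0  ] [ lambda ] = [ b ]

Solving the linear system:
  x*      = (-1, -1)
  lambda* = (4)
  f(x*)   = 5

x* = (-1, -1), lambda* = (4)


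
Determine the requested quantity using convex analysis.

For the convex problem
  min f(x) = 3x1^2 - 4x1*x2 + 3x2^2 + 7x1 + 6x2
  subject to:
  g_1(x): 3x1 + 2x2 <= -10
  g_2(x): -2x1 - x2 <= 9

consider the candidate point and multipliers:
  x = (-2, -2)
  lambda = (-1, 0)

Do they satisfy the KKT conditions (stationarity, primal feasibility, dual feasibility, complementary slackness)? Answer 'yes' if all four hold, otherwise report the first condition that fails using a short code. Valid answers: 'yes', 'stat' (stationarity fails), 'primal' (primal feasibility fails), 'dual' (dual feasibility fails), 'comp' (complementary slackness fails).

Gradient of f: grad f(x) = Q x + c = (3, 2)
Constraint values g_i(x) = a_i^T x - b_i:
  g_1((-2, -2)) = 0
  g_2((-2, -2)) = -3
Stationarity residual: grad f(x) + sum_i lambda_i a_i = (0, 0)
  -> stationarity OK
Primal feasibility (all g_i <= 0): OK
Dual feasibility (all lambda_i >= 0): FAILS
Complementary slackness (lambda_i * g_i(x) = 0 for all i): OK

Verdict: the first failing condition is dual_feasibility -> dual.

dual


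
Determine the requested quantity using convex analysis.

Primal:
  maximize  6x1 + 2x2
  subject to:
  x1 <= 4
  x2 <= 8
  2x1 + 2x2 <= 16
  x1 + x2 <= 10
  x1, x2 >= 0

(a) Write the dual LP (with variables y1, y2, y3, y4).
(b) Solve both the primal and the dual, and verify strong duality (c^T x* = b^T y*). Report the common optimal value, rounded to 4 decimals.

The standard primal-dual pair for 'max c^T x s.t. A x <= b, x >= 0' is:
  Dual:  min b^T y  s.t.  A^T y >= c,  y >= 0.

So the dual LP is:
  minimize  4y1 + 8y2 + 16y3 + 10y4
  subject to:
    y1 + 2y3 + y4 >= 6
    y2 + 2y3 + y4 >= 2
    y1, y2, y3, y4 >= 0

Solving the primal: x* = (4, 4).
  primal value c^T x* = 32.
Solving the dual: y* = (4, 0, 1, 0).
  dual value b^T y* = 32.
Strong duality: c^T x* = b^T y*. Confirmed.

32


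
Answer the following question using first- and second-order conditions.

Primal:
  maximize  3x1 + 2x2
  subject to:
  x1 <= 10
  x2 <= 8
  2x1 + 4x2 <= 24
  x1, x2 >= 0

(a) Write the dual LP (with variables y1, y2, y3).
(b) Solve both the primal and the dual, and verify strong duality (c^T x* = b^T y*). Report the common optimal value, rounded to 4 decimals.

The standard primal-dual pair for 'max c^T x s.t. A x <= b, x >= 0' is:
  Dual:  min b^T y  s.t.  A^T y >= c,  y >= 0.

So the dual LP is:
  minimize  10y1 + 8y2 + 24y3
  subject to:
    y1 + 2y3 >= 3
    y2 + 4y3 >= 2
    y1, y2, y3 >= 0

Solving the primal: x* = (10, 1).
  primal value c^T x* = 32.
Solving the dual: y* = (2, 0, 0.5).
  dual value b^T y* = 32.
Strong duality: c^T x* = b^T y*. Confirmed.

32


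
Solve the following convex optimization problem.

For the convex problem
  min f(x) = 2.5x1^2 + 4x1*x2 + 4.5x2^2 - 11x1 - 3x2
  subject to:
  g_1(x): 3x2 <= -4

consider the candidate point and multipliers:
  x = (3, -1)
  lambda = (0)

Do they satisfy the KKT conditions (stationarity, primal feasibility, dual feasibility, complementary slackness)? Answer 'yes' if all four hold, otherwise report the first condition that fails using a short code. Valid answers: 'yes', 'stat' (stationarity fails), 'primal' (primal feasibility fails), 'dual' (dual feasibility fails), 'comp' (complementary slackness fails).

Gradient of f: grad f(x) = Q x + c = (0, 0)
Constraint values g_i(x) = a_i^T x - b_i:
  g_1((3, -1)) = 1
Stationarity residual: grad f(x) + sum_i lambda_i a_i = (0, 0)
  -> stationarity OK
Primal feasibility (all g_i <= 0): FAILS
Dual feasibility (all lambda_i >= 0): OK
Complementary slackness (lambda_i * g_i(x) = 0 for all i): OK

Verdict: the first failing condition is primal_feasibility -> primal.

primal


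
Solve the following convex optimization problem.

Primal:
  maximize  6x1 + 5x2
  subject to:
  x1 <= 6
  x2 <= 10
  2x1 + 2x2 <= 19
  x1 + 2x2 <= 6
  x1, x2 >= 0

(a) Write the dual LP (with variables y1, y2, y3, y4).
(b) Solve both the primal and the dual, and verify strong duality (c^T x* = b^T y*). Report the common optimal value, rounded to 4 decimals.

The standard primal-dual pair for 'max c^T x s.t. A x <= b, x >= 0' is:
  Dual:  min b^T y  s.t.  A^T y >= c,  y >= 0.

So the dual LP is:
  minimize  6y1 + 10y2 + 19y3 + 6y4
  subject to:
    y1 + 2y3 + y4 >= 6
    y2 + 2y3 + 2y4 >= 5
    y1, y2, y3, y4 >= 0

Solving the primal: x* = (6, 0).
  primal value c^T x* = 36.
Solving the dual: y* = (3.5, 0, 0, 2.5).
  dual value b^T y* = 36.
Strong duality: c^T x* = b^T y*. Confirmed.

36


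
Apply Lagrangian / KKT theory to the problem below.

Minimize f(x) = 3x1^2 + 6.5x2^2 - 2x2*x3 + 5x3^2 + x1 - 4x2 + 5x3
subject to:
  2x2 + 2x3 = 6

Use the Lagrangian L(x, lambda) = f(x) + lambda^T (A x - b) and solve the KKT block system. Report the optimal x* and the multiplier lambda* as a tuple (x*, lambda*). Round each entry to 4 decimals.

Form the Lagrangian:
  L(x, lambda) = (1/2) x^T Q x + c^T x + lambda^T (A x - b)
Stationarity (grad_x L = 0): Q x + c + A^T lambda = 0.
Primal feasibility: A x = b.

This gives the KKT block system:
  [ Q   A^T ] [ x     ]   [-c ]
  [ A    0  ] [ lambda ] = [ b ]

Solving the linear system:
  x*      = (-0.1667, 1.6667, 1.3333)
  lambda* = (-7.5)
  f(x*)   = 22.4167

x* = (-0.1667, 1.6667, 1.3333), lambda* = (-7.5)


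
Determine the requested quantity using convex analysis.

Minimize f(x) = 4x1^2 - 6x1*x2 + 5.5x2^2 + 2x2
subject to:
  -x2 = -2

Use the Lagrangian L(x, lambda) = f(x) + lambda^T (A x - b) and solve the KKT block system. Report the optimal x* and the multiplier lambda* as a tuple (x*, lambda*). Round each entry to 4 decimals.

Form the Lagrangian:
  L(x, lambda) = (1/2) x^T Q x + c^T x + lambda^T (A x - b)
Stationarity (grad_x L = 0): Q x + c + A^T lambda = 0.
Primal feasibility: A x = b.

This gives the KKT block system:
  [ Q   A^T ] [ x     ]   [-c ]
  [ A    0  ] [ lambda ] = [ b ]

Solving the linear system:
  x*      = (1.5, 2)
  lambda* = (15)
  f(x*)   = 17

x* = (1.5, 2), lambda* = (15)


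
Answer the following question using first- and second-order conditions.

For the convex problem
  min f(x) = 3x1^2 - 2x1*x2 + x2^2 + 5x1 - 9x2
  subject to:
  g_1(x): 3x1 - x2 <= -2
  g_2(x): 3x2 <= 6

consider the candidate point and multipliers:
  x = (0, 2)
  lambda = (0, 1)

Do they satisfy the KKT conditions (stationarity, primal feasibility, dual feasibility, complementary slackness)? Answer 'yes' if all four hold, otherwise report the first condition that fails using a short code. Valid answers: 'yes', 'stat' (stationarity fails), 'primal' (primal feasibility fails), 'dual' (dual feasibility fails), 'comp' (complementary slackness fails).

Gradient of f: grad f(x) = Q x + c = (1, -5)
Constraint values g_i(x) = a_i^T x - b_i:
  g_1((0, 2)) = 0
  g_2((0, 2)) = 0
Stationarity residual: grad f(x) + sum_i lambda_i a_i = (1, -2)
  -> stationarity FAILS
Primal feasibility (all g_i <= 0): OK
Dual feasibility (all lambda_i >= 0): OK
Complementary slackness (lambda_i * g_i(x) = 0 for all i): OK

Verdict: the first failing condition is stationarity -> stat.

stat


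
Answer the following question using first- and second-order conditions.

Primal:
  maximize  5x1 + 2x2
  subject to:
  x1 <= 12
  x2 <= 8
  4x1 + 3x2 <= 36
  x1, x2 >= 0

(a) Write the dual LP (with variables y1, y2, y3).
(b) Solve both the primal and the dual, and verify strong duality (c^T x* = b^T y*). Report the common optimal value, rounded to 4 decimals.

The standard primal-dual pair for 'max c^T x s.t. A x <= b, x >= 0' is:
  Dual:  min b^T y  s.t.  A^T y >= c,  y >= 0.

So the dual LP is:
  minimize  12y1 + 8y2 + 36y3
  subject to:
    y1 + 4y3 >= 5
    y2 + 3y3 >= 2
    y1, y2, y3 >= 0

Solving the primal: x* = (9, 0).
  primal value c^T x* = 45.
Solving the dual: y* = (0, 0, 1.25).
  dual value b^T y* = 45.
Strong duality: c^T x* = b^T y*. Confirmed.

45


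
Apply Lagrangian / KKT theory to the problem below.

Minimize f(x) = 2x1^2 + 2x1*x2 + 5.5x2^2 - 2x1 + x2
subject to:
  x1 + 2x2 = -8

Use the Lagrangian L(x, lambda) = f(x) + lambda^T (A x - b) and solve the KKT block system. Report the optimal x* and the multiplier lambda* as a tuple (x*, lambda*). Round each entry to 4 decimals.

Form the Lagrangian:
  L(x, lambda) = (1/2) x^T Q x + c^T x + lambda^T (A x - b)
Stationarity (grad_x L = 0): Q x + c + A^T lambda = 0.
Primal feasibility: A x = b.

This gives the KKT block system:
  [ Q   A^T ] [ x     ]   [-c ]
  [ A    0  ] [ lambda ] = [ b ]

Solving the linear system:
  x*      = (-2.4211, -2.7895)
  lambda* = (17.2632)
  f(x*)   = 70.0789

x* = (-2.4211, -2.7895), lambda* = (17.2632)


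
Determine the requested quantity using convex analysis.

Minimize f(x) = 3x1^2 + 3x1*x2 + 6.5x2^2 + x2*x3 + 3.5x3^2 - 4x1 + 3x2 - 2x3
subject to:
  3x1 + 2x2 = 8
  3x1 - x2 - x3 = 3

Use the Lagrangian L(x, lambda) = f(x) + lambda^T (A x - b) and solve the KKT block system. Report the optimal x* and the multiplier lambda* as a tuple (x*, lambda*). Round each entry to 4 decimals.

Form the Lagrangian:
  L(x, lambda) = (1/2) x^T Q x + c^T x + lambda^T (A x - b)
Stationarity (grad_x L = 0): Q x + c + A^T lambda = 0.
Primal feasibility: A x = b.

This gives the KKT block system:
  [ Q   A^T ] [ x     ]   [-c ]
  [ A    0  ] [ lambda ] = [ b ]

Solving the linear system:
  x*      = (1.7832, 1.3252, 1.0243)
  lambda* = (-10.0534, 6.4951)
  f(x*)   = 27.8681

x* = (1.7832, 1.3252, 1.0243), lambda* = (-10.0534, 6.4951)


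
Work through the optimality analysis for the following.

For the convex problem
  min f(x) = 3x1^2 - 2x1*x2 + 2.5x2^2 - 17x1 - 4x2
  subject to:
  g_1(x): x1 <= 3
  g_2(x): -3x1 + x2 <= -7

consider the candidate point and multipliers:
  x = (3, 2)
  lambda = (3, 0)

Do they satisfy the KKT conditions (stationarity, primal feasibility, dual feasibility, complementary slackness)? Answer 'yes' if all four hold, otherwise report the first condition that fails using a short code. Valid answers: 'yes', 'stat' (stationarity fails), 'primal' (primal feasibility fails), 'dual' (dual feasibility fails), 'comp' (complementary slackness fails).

Gradient of f: grad f(x) = Q x + c = (-3, 0)
Constraint values g_i(x) = a_i^T x - b_i:
  g_1((3, 2)) = 0
  g_2((3, 2)) = 0
Stationarity residual: grad f(x) + sum_i lambda_i a_i = (0, 0)
  -> stationarity OK
Primal feasibility (all g_i <= 0): OK
Dual feasibility (all lambda_i >= 0): OK
Complementary slackness (lambda_i * g_i(x) = 0 for all i): OK

Verdict: yes, KKT holds.

yes


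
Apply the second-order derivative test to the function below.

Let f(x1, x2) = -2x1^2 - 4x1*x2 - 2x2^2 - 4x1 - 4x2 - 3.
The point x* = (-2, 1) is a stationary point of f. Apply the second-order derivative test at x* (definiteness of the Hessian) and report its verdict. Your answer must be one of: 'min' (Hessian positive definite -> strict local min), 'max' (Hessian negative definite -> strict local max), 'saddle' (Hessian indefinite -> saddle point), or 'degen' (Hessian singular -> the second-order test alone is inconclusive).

Compute the Hessian H = grad^2 f:
  H = [[-4, -4], [-4, -4]]
Verify stationarity: grad f(x*) = H x* + g = (0, 0).
Eigenvalues of H: -8, 0.
H has a zero eigenvalue (singular; negative semidefinite but not definite), so H is neither positive definite, negative definite, nor indefinite. The second-order test alone is inconclusive -> degen.
(Indeed, f is constant along the null direction of H through x*, so x* is not a strict local extremum.)

degen


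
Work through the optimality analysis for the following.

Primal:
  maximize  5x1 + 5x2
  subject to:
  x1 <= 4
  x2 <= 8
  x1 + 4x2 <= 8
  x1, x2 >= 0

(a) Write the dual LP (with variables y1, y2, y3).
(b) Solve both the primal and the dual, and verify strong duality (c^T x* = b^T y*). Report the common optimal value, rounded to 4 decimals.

The standard primal-dual pair for 'max c^T x s.t. A x <= b, x >= 0' is:
  Dual:  min b^T y  s.t.  A^T y >= c,  y >= 0.

So the dual LP is:
  minimize  4y1 + 8y2 + 8y3
  subject to:
    y1 + y3 >= 5
    y2 + 4y3 >= 5
    y1, y2, y3 >= 0

Solving the primal: x* = (4, 1).
  primal value c^T x* = 25.
Solving the dual: y* = (3.75, 0, 1.25).
  dual value b^T y* = 25.
Strong duality: c^T x* = b^T y*. Confirmed.

25


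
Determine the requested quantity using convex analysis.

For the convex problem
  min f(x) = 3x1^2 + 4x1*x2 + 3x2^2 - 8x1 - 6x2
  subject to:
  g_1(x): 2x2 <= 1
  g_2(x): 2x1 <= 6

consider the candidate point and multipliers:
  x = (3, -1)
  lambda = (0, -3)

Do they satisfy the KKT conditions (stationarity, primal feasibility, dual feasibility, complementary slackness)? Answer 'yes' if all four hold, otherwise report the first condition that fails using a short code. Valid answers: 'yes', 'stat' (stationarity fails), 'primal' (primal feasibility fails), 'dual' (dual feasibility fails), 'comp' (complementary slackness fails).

Gradient of f: grad f(x) = Q x + c = (6, 0)
Constraint values g_i(x) = a_i^T x - b_i:
  g_1((3, -1)) = -3
  g_2((3, -1)) = 0
Stationarity residual: grad f(x) + sum_i lambda_i a_i = (0, 0)
  -> stationarity OK
Primal feasibility (all g_i <= 0): OK
Dual feasibility (all lambda_i >= 0): FAILS
Complementary slackness (lambda_i * g_i(x) = 0 for all i): OK

Verdict: the first failing condition is dual_feasibility -> dual.

dual


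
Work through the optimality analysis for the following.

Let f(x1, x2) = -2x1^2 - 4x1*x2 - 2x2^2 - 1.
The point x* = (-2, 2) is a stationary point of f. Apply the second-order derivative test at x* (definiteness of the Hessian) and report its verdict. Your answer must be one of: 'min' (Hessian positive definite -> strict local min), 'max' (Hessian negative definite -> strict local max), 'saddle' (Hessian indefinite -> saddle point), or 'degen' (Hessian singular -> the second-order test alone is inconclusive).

Compute the Hessian H = grad^2 f:
  H = [[-4, -4], [-4, -4]]
Verify stationarity: grad f(x*) = H x* + g = (0, 0).
Eigenvalues of H: -8, 0.
H has a zero eigenvalue (singular; negative semidefinite but not definite), so H is neither positive definite, negative definite, nor indefinite. The second-order test alone is inconclusive -> degen.
(Indeed, f is constant along the null direction of H through x*, so x* is not a strict local extremum.)

degen


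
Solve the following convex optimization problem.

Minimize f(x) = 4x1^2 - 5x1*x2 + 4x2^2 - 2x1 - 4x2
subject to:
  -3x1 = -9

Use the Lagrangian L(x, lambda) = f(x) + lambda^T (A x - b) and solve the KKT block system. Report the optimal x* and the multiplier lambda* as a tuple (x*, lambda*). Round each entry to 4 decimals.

Form the Lagrangian:
  L(x, lambda) = (1/2) x^T Q x + c^T x + lambda^T (A x - b)
Stationarity (grad_x L = 0): Q x + c + A^T lambda = 0.
Primal feasibility: A x = b.

This gives the KKT block system:
  [ Q   A^T ] [ x     ]   [-c ]
  [ A    0  ] [ lambda ] = [ b ]

Solving the linear system:
  x*      = (3, 2.375)
  lambda* = (3.375)
  f(x*)   = 7.4375

x* = (3, 2.375), lambda* = (3.375)


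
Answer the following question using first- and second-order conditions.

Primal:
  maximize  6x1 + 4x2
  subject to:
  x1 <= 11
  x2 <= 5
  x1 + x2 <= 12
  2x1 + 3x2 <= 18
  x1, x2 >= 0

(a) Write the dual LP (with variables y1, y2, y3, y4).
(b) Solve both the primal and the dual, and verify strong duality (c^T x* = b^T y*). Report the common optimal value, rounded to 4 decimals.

The standard primal-dual pair for 'max c^T x s.t. A x <= b, x >= 0' is:
  Dual:  min b^T y  s.t.  A^T y >= c,  y >= 0.

So the dual LP is:
  minimize  11y1 + 5y2 + 12y3 + 18y4
  subject to:
    y1 + y3 + 2y4 >= 6
    y2 + y3 + 3y4 >= 4
    y1, y2, y3, y4 >= 0

Solving the primal: x* = (9, 0).
  primal value c^T x* = 54.
Solving the dual: y* = (0, 0, 0, 3).
  dual value b^T y* = 54.
Strong duality: c^T x* = b^T y*. Confirmed.

54


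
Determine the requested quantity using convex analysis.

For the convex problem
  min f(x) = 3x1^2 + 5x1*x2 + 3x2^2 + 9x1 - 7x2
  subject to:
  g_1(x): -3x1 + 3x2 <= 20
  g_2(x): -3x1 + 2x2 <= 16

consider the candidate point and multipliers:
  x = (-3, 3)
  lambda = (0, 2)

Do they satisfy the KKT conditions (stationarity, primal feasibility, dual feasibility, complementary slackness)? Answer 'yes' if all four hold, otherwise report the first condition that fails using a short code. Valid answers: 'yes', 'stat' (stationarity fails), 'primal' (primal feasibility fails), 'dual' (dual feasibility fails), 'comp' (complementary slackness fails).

Gradient of f: grad f(x) = Q x + c = (6, -4)
Constraint values g_i(x) = a_i^T x - b_i:
  g_1((-3, 3)) = -2
  g_2((-3, 3)) = -1
Stationarity residual: grad f(x) + sum_i lambda_i a_i = (0, 0)
  -> stationarity OK
Primal feasibility (all g_i <= 0): OK
Dual feasibility (all lambda_i >= 0): OK
Complementary slackness (lambda_i * g_i(x) = 0 for all i): FAILS

Verdict: the first failing condition is complementary_slackness -> comp.

comp


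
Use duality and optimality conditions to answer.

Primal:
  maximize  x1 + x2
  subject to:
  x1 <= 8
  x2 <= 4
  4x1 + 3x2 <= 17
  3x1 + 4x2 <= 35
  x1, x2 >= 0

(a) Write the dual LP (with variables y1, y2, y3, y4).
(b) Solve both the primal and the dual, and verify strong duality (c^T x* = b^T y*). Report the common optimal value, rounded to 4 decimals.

The standard primal-dual pair for 'max c^T x s.t. A x <= b, x >= 0' is:
  Dual:  min b^T y  s.t.  A^T y >= c,  y >= 0.

So the dual LP is:
  minimize  8y1 + 4y2 + 17y3 + 35y4
  subject to:
    y1 + 4y3 + 3y4 >= 1
    y2 + 3y3 + 4y4 >= 1
    y1, y2, y3, y4 >= 0

Solving the primal: x* = (1.25, 4).
  primal value c^T x* = 5.25.
Solving the dual: y* = (0, 0.25, 0.25, 0).
  dual value b^T y* = 5.25.
Strong duality: c^T x* = b^T y*. Confirmed.

5.25


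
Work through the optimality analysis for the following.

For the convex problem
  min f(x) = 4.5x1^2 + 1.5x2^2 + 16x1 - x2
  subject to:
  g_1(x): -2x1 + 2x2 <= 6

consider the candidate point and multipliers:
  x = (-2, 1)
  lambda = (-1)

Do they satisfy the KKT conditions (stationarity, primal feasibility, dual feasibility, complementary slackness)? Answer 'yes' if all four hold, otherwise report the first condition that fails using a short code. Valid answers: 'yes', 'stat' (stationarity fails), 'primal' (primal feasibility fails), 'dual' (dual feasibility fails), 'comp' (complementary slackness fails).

Gradient of f: grad f(x) = Q x + c = (-2, 2)
Constraint values g_i(x) = a_i^T x - b_i:
  g_1((-2, 1)) = 0
Stationarity residual: grad f(x) + sum_i lambda_i a_i = (0, 0)
  -> stationarity OK
Primal feasibility (all g_i <= 0): OK
Dual feasibility (all lambda_i >= 0): FAILS
Complementary slackness (lambda_i * g_i(x) = 0 for all i): OK

Verdict: the first failing condition is dual_feasibility -> dual.

dual


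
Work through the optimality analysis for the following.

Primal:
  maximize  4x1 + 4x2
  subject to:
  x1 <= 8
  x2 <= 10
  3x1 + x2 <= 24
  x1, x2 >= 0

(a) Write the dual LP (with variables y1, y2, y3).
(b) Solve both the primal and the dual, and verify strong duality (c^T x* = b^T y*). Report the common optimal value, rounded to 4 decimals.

The standard primal-dual pair for 'max c^T x s.t. A x <= b, x >= 0' is:
  Dual:  min b^T y  s.t.  A^T y >= c,  y >= 0.

So the dual LP is:
  minimize  8y1 + 10y2 + 24y3
  subject to:
    y1 + 3y3 >= 4
    y2 + y3 >= 4
    y1, y2, y3 >= 0

Solving the primal: x* = (4.6667, 10).
  primal value c^T x* = 58.6667.
Solving the dual: y* = (0, 2.6667, 1.3333).
  dual value b^T y* = 58.6667.
Strong duality: c^T x* = b^T y*. Confirmed.

58.6667


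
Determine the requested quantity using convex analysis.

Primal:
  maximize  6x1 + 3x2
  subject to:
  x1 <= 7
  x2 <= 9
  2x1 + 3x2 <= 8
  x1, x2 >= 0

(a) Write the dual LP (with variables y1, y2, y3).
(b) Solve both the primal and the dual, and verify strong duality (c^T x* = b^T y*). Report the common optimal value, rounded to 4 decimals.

The standard primal-dual pair for 'max c^T x s.t. A x <= b, x >= 0' is:
  Dual:  min b^T y  s.t.  A^T y >= c,  y >= 0.

So the dual LP is:
  minimize  7y1 + 9y2 + 8y3
  subject to:
    y1 + 2y3 >= 6
    y2 + 3y3 >= 3
    y1, y2, y3 >= 0

Solving the primal: x* = (4, 0).
  primal value c^T x* = 24.
Solving the dual: y* = (0, 0, 3).
  dual value b^T y* = 24.
Strong duality: c^T x* = b^T y*. Confirmed.

24


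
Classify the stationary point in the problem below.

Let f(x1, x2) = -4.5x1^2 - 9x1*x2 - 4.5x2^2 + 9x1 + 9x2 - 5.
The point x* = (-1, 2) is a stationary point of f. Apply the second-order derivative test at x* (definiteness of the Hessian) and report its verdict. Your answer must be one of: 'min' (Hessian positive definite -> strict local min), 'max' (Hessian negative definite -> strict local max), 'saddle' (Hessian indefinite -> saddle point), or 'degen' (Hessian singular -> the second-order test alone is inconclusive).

Compute the Hessian H = grad^2 f:
  H = [[-9, -9], [-9, -9]]
Verify stationarity: grad f(x*) = H x* + g = (0, 0).
Eigenvalues of H: -18, 0.
H has a zero eigenvalue (singular; negative semidefinite but not definite), so H is neither positive definite, negative definite, nor indefinite. The second-order test alone is inconclusive -> degen.
(Indeed, f is constant along the null direction of H through x*, so x* is not a strict local extremum.)

degen


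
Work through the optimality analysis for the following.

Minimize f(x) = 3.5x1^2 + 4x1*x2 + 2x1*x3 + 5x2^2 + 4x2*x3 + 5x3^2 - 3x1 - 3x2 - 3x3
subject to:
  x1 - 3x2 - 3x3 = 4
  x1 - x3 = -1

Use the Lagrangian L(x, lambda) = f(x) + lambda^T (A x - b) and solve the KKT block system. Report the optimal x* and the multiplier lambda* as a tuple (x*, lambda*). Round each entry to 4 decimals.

Form the Lagrangian:
  L(x, lambda) = (1/2) x^T Q x + c^T x + lambda^T (A x - b)
Stationarity (grad_x L = 0): Q x + c + A^T lambda = 0.
Primal feasibility: A x = b.

This gives the KKT block system:
  [ Q   A^T ] [ x     ]   [-c ]
  [ A    0  ] [ lambda ] = [ b ]

Solving the linear system:
  x*      = (-0.1504, -2.2331, 0.8496)
  lambda* = (-7.5113, 18.797)
  f(x*)   = 26.7218

x* = (-0.1504, -2.2331, 0.8496), lambda* = (-7.5113, 18.797)


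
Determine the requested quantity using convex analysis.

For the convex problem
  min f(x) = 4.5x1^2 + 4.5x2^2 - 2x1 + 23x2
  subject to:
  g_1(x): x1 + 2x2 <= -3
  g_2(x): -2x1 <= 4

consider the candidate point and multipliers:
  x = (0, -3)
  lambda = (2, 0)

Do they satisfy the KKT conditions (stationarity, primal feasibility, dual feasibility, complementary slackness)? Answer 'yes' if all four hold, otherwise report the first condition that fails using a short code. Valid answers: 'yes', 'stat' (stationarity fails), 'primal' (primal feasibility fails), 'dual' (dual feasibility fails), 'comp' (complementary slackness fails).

Gradient of f: grad f(x) = Q x + c = (-2, -4)
Constraint values g_i(x) = a_i^T x - b_i:
  g_1((0, -3)) = -3
  g_2((0, -3)) = -4
Stationarity residual: grad f(x) + sum_i lambda_i a_i = (0, 0)
  -> stationarity OK
Primal feasibility (all g_i <= 0): OK
Dual feasibility (all lambda_i >= 0): OK
Complementary slackness (lambda_i * g_i(x) = 0 for all i): FAILS

Verdict: the first failing condition is complementary_slackness -> comp.

comp


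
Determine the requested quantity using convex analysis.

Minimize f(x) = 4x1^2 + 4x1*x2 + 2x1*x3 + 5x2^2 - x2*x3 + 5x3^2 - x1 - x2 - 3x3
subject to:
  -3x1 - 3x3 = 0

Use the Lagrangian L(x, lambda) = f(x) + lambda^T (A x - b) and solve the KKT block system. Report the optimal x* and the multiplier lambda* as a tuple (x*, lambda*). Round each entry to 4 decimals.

Form the Lagrangian:
  L(x, lambda) = (1/2) x^T Q x + c^T x + lambda^T (A x - b)
Stationarity (grad_x L = 0): Q x + c + A^T lambda = 0.
Primal feasibility: A x = b.

This gives the KKT block system:
  [ Q   A^T ] [ x     ]   [-c ]
  [ A    0  ] [ lambda ] = [ b ]

Solving the linear system:
  x*      = (-0.2174, 0.2087, 0.2174)
  lambda* = (-0.4899)
  f(x*)   = -0.3217

x* = (-0.2174, 0.2087, 0.2174), lambda* = (-0.4899)


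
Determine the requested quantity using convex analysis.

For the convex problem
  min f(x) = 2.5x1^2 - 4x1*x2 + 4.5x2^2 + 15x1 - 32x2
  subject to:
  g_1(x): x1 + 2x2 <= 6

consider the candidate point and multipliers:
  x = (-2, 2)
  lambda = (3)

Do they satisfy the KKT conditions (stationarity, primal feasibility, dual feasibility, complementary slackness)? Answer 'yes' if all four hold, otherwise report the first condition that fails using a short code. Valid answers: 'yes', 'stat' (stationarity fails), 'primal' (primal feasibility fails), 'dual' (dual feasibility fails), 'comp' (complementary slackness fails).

Gradient of f: grad f(x) = Q x + c = (-3, -6)
Constraint values g_i(x) = a_i^T x - b_i:
  g_1((-2, 2)) = -4
Stationarity residual: grad f(x) + sum_i lambda_i a_i = (0, 0)
  -> stationarity OK
Primal feasibility (all g_i <= 0): OK
Dual feasibility (all lambda_i >= 0): OK
Complementary slackness (lambda_i * g_i(x) = 0 for all i): FAILS

Verdict: the first failing condition is complementary_slackness -> comp.

comp
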